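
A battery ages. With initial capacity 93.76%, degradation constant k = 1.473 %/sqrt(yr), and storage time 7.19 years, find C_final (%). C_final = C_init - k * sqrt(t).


sqrt(t) = sqrt(7.19) = 2.6814
C_final = 93.76 - 1.473 * 2.6814 = 89.81%

89.81%


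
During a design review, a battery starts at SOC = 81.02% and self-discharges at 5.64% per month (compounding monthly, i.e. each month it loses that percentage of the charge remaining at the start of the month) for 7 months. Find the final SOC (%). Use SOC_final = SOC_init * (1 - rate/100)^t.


decay = (1 - 5.64/100)^7 = 0.66606
SOC_final = 81.02 * 0.66606 = 53.96%

53.96%


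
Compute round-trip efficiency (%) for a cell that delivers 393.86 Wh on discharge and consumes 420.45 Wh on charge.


Round-trip efficiency = 393.86/420.45 * 100% = 93.68%

93.68%


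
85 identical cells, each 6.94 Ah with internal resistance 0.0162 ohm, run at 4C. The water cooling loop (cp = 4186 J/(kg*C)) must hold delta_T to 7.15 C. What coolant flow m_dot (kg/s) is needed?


Step 1: I = 4 * 6.94 = 27.76 A
Step 2: Q_cell = I^2 * R = 27.76^2 * 0.0162 = 12.484 W
Step 3: Q_total = 85 * 12.484 = 1061.1 W
Step 4: m_dot = Q_total / (cp * dT) = 1061.1 / (4186 * 7.15) = 0.03545 kg/s

0.03545 kg/s


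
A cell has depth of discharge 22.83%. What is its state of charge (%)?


SOC = 100 - DOD = 100 - 22.83 = 77.17%

77.17%


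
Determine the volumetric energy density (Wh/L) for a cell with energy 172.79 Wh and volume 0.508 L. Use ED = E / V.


ED = E / V = 172.79 / 0.508 = 340.1 Wh/L

340.1 Wh/L


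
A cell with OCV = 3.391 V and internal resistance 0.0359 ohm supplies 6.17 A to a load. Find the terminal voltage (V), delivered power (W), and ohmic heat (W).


Step 1: V_terminal = OCV - I*R = 3.391 - 6.17 * 0.0359 = 3.1695 V
Step 2: P_out = V_terminal * I = 3.1695 * 6.17 = 19.56 W
Step 3: Q = I^2 * R = 6.17^2 * 0.0359 = 1.367 W

V=3.1695 V, P=19.56 W, Q=1.367 W


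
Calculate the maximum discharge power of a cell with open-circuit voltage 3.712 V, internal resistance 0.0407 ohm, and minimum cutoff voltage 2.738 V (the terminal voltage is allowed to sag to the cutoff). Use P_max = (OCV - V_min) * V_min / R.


P_max = (OCV - V_min) * V_min / R = (3.712 - 2.738) * 2.738 / 0.0407 = 0.974 * 2.738 / 0.0407 = 65.52 W

65.52 W


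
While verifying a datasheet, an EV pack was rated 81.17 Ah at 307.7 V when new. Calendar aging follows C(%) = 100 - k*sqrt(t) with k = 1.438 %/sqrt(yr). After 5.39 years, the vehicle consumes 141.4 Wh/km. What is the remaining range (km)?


Step 1: capacity retention = 100 - 1.438 * sqrt(5.39) = 100 - 1.438 * 2.3216 = 96.662%
Step 2: C_now = 81.17 * 96.662/100 = 78.461 Ah
Step 3: E_pack = V * C_now = 307.7 * 78.461 = 24142 Wh
Step 4: range = E_pack / consumption = 24142 / 141.4 = 170.7 km

170.7 km


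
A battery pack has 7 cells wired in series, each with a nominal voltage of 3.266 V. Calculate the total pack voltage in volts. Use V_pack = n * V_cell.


With 7 cells in series at 3.266 V each, V_pack = 22.862 V

22.862 V


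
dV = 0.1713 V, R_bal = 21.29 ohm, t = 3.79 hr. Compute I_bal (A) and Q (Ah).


First, Ohm's law: I_bal = 0.1713 V / 21.29 ohm = 0.008046 A
Then Q = I * t = 0.008046 A * 3.79 hr = 0.03049 Ah

I=0.008046 A, Q=0.03049 Ah


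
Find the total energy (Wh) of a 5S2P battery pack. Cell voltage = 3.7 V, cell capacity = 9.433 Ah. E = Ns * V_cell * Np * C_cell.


E = Ns * Vcell * Np * Ccell = 5 * 3.7 * 2 * 9.433 = 349.0 Wh

349.0 Wh


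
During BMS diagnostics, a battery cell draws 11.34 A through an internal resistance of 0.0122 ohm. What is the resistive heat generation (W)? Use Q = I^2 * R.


Q = I^2 * R = 11.34^2 * 0.0122 = 1.569 W

1.569 W


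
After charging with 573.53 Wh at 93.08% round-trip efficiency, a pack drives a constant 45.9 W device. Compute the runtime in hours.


Step 1: E_discharge = eta/100 * E_charge = 93.08/100 * 573.53 = 533.84 Wh
Step 2: t = E_discharge / P = 533.84 / 45.9 = 11.63 hr

11.63 hr


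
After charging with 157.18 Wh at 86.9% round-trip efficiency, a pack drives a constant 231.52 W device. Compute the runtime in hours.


Step 1: E_discharge = eta/100 * E_charge = 86.9/100 * 157.18 = 136.59 Wh
Step 2: t = E_discharge / P = 136.59 / 231.52 = 0.5900 hr

0.5900 hr


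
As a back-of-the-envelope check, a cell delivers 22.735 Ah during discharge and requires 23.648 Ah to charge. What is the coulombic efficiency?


Coulombic efficiency = 22.735/23.648 * 100% = 96.14%

96.14%


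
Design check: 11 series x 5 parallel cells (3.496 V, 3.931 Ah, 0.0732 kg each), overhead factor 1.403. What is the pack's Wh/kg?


Step 1: V_pack = 11 * 3.496 = 38.456 V
Step 2: C_pack = 5 * 3.931 = 19.655 Ah
Step 3: E_pack = V_pack * C_pack = 38.456 * 19.655 = 755.85 Wh
Step 4: m_pack = 11 * 5 * 0.0732 * 1.403 = 5.6485 kg
Step 5: ED = E_pack / m_pack = 755.85 / 5.6485 = 133.8 Wh/kg

133.8 Wh/kg


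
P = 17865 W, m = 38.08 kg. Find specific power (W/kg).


SP = P / m = 17865 / 38.08 = 469.1 W/kg

469.1 W/kg


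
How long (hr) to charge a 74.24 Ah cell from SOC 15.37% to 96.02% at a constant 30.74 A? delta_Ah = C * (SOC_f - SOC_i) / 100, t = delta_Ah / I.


delta_Ah = 74.24 * (96.02 - 15.37) / 100 = 59.875 Ah
t = delta_Ah / I = 59.875 / 30.74 = 1.948 hr

1.948 hr


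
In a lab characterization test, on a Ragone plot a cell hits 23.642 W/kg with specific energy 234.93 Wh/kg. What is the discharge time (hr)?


t = E / P = 234.93 / 23.642 = 9.937 hr

9.937 hr


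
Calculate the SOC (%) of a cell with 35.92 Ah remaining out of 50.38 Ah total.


SOC = (remaining / total) * 100 = (35.92 / 50.38) * 100 = 71.30%

71.30%


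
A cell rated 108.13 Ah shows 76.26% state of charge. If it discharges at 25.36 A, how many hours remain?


Step 1: remaining = SOC/100 * C_total = 76.26/100 * 108.13 = 82.46 Ah
Step 2: t = remaining / I = 82.46 / 25.36 = 3.252 hr

3.252 hr


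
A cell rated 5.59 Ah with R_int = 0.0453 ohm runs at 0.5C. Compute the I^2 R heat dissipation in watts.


Step 1: I = C_rate * capacity = 0.5 * 5.59 = 2.795 A
Step 2: Q = I^2 * R = 2.795^2 * 0.0453 = 7.812 * 0.0453 = 0.3539 W

0.3539 W


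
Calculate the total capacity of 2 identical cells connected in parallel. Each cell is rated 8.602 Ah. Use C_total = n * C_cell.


C_total = 2 * 8.602 = 17.204 Ah

17.204 Ah


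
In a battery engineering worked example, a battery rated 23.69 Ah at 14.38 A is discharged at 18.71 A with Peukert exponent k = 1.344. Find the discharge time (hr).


Step 1: t_rated = C / I_rated = 23.69 / 14.38 = 1.6474 hr
Step 2: ratio = 14.38 / 18.71 = 0.76857
Step 3: ratio^k = 0.76857^1.344 = 0.70203
Step 4: t = t_rated * ratio^k = 1.6474 * 0.70203 = 1.157 hr

1.157 hr


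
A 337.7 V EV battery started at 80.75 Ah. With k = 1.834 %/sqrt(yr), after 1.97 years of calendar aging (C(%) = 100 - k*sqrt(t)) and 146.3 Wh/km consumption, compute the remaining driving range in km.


Step 1: capacity retention = 100 - 1.834 * sqrt(1.97) = 100 - 1.834 * 1.4036 = 97.426%
Step 2: C_now = 80.75 * 97.426/100 = 78.671 Ah
Step 3: E_pack = V * C_now = 337.7 * 78.671 = 26567 Wh
Step 4: range = E_pack / consumption = 26567 / 146.3 = 181.6 km

181.6 km


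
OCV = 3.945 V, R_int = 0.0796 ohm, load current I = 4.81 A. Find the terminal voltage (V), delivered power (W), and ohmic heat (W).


Step 1: V_terminal = OCV - I*R = 3.945 - 4.81 * 0.0796 = 3.5621 V
Step 2: P_out = V_terminal * I = 3.5621 * 4.81 = 17.13 W
Step 3: Q = I^2 * R = 4.81^2 * 0.0796 = 1.842 W

V=3.5621 V, P=17.13 W, Q=1.842 W


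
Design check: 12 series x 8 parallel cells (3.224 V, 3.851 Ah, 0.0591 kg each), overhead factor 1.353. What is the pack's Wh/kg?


Step 1: V_pack = 12 * 3.224 = 38.688 V
Step 2: C_pack = 8 * 3.851 = 30.808 Ah
Step 3: E_pack = V_pack * C_pack = 38.688 * 30.808 = 1191.9 Wh
Step 4: m_pack = 12 * 8 * 0.0591 * 1.353 = 7.6764 kg
Step 5: ED = E_pack / m_pack = 1191.9 / 7.6764 = 155.3 Wh/kg

155.3 Wh/kg


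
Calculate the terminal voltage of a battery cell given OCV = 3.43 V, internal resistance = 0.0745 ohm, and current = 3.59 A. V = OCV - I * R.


IR drop = 3.59 * 0.0745 = 0.26746 V
V = 3.43 - 0.26746 = 3.163 V

3.163 V


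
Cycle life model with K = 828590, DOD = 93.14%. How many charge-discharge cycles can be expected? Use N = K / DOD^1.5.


Step 1: DOD^1.5 = 93.14^1.5 = 898.89
Step 2: N = 828590 / 898.89 = 921.8 cycles

921.8 cycles


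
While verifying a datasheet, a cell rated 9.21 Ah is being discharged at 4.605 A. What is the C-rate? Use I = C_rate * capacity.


C_rate = I / capacity = 4.605 / 9.21 = 0.5C

0.5C


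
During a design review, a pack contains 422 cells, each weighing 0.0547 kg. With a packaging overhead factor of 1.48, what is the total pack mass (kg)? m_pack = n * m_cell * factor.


Cell mass sum = 422 * 0.0547 = 23.083 kg
With overhead 1.48: m_pack = 23.083 * 1.48 = 34.16 kg

34.16 kg


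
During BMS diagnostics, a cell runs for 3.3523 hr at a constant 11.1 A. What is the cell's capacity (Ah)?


C = I * t = 11.1 * 3.3523 = 37.21 Ah

37.21 Ah


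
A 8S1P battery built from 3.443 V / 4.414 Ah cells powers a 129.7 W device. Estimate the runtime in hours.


Step 1: E_pack = Ns * V_cell * Np * C_cell = 8 * 3.443 * 1 * 4.414 = 121.58 Wh
Step 2: t = E_pack / P = 121.58 / 129.7 = 0.9374 hr

0.9374 hr


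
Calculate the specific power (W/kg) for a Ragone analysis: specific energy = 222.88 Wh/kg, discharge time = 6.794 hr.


P_specific = E / t = 222.88 / 6.794 = 32.81 W/kg

32.81 W/kg


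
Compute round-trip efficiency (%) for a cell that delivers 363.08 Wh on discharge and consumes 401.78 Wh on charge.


eta_e = E_dis / E_chg * 100 = 363.08 / 401.78 * 100 = 90.37%

90.37%


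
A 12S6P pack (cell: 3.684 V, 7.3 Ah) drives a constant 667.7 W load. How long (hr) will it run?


Step 1: E_pack = Ns * V_cell * Np * C_cell = 12 * 3.684 * 6 * 7.3 = 1936.3 Wh
Step 2: t = E_pack / P = 1936.3 / 667.7 = 2.900 hr

2.900 hr


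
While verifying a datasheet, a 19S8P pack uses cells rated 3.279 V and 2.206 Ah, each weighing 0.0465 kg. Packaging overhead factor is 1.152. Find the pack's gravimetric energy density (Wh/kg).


Step 1: V_pack = 19 * 3.279 = 62.301 V
Step 2: C_pack = 8 * 2.206 = 17.648 Ah
Step 3: E_pack = V_pack * C_pack = 62.301 * 17.648 = 1099.5 Wh
Step 4: m_pack = 19 * 8 * 0.0465 * 1.152 = 8.1423 kg
Step 5: ED = E_pack / m_pack = 1099.5 / 8.1423 = 135.0 Wh/kg

135.0 Wh/kg


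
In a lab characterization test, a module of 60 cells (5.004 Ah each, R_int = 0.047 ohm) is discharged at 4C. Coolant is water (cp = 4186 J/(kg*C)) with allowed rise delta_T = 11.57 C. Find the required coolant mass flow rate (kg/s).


Step 1: I = 4 * 5.004 = 20.016 A
Step 2: Q_cell = I^2 * R = 20.016^2 * 0.047 = 18.83 W
Step 3: Q_total = 60 * 18.83 = 1129.8 W
Step 4: m_dot = Q_total / (cp * dT) = 1129.8 / (4186 * 11.57) = 0.02333 kg/s

0.02333 kg/s


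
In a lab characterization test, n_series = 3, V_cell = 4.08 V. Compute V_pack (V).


Series voltages add: 3 * 4.08 V = 12.24 V

12.24 V


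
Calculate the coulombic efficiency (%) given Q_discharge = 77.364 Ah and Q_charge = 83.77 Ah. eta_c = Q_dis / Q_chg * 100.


eta_c = Q_dis / Q_chg * 100 = 77.364 / 83.77 * 100 = 92.35%

92.35%


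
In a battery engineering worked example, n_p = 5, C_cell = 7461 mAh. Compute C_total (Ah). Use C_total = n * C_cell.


Convert: C_cell = 7461 mAh = 7.461 Ah
C_total = 5 * 7.461 = 37.305 Ah

37.305 Ah


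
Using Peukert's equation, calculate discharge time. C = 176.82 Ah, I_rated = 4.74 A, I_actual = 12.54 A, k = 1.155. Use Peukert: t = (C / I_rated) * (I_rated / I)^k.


t_rated = C / I_rated = 176.82 / 4.74 = 37.304 hr
(I_rated/I)^k = (0.37799)^1.155 = 0.32508
t = t_rated * (I_rated/I)^k = 37.304 * 0.32508 = 12.13 hr

12.13 hr


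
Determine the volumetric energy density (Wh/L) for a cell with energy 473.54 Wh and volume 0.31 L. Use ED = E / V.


ED = E / V = 473.54 / 0.31 = 1528 Wh/L

1528 Wh/L


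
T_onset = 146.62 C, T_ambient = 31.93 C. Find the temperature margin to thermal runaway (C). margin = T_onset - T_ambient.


Safety margin = 146.62 C - 31.93 C = 114.69 C

114.69 C


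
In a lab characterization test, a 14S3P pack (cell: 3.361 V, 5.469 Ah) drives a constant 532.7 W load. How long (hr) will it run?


Step 1: E_pack = Ns * V_cell * Np * C_cell = 14 * 3.361 * 3 * 5.469 = 772.01 Wh
Step 2: t = E_pack / P = 772.01 / 532.7 = 1.449 hr

1.449 hr


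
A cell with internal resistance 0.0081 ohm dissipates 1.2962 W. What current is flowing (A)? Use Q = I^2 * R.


I = sqrt(Q / R) = sqrt(1.2962 / 0.0081) = sqrt(160.02) = 12.65 A

12.65 A


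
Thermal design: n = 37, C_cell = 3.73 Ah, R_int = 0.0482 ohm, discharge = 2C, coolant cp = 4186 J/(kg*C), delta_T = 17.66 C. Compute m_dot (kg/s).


Step 1: I = 2 * 3.73 = 7.46 A
Step 2: Q_cell = I^2 * R = 7.46^2 * 0.0482 = 2.6824 W
Step 3: Q_total = 37 * 2.6824 = 99.249 W
Step 4: m_dot = Q_total / (cp * dT) = 99.249 / (4186 * 17.66) = 0.001343 kg/s

0.001343 kg/s


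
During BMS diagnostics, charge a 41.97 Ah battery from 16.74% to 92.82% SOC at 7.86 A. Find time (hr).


Step 1: dSOC = 92.82% - 16.74% = 76.08%
Step 2: delta_Ah = 41.97 * 76.08 / 100 = 31.931 Ah
Step 3: t = 31.931 / 7.86 = 4.062 hr

4.062 hr


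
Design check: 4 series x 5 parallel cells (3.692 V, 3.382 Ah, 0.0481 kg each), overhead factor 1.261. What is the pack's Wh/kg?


Step 1: V_pack = 4 * 3.692 = 14.768 V
Step 2: C_pack = 5 * 3.382 = 16.91 Ah
Step 3: E_pack = V_pack * C_pack = 14.768 * 16.91 = 249.73 Wh
Step 4: m_pack = 4 * 5 * 0.0481 * 1.261 = 1.2131 kg
Step 5: ED = E_pack / m_pack = 249.73 / 1.2131 = 205.9 Wh/kg

205.9 Wh/kg


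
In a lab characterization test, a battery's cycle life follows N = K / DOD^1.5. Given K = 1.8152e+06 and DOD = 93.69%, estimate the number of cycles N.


Step 1: DOD^1.5 = 93.69^1.5 = 906.86
Step 2: N = 1.8152e+06 / 906.86 = 2002 cycles

2002 cycles


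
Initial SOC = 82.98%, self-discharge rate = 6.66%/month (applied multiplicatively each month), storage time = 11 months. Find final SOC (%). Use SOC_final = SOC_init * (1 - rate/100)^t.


Monthly retention factor = 1 - 6.66/100 = 0.9334
Over 11 months: factor^11 = 0.46854
SOC_final = 82.98 * 0.46854 = 38.88%

38.88%


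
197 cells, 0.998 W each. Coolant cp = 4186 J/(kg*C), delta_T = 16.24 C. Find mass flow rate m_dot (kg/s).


Step 1: Total heat Q = 197 * 0.998 W = 196.61 W
Step 2: denom = cp * dT = 4186 * 16.24 = 67981
Step 3: m_dot = 196.61 / 67981 = 0.002892 kg/s

0.002892 kg/s


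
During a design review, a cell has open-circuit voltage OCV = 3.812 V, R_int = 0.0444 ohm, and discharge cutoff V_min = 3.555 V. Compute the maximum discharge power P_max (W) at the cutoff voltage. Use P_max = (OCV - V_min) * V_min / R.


P_max = (OCV - V_min) * V_min / R = (3.812 - 3.555) * 3.555 / 0.0444 = 0.257 * 3.555 / 0.0444 = 20.58 W

20.58 W


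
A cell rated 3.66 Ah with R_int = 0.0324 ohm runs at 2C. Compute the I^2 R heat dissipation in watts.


Step 1: I = C_rate * capacity = 2 * 3.66 = 7.32 A
Step 2: Q = I^2 * R = 7.32^2 * 0.0324 = 53.582 * 0.0324 = 1.736 W

1.736 W


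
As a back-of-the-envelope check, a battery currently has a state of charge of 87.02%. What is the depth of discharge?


DOD = 100 - SOC = 100 - 87.02 = 12.98%

12.98%


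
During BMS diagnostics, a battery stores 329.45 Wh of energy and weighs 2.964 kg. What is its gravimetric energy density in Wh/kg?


Specific energy = 329.45 Wh / 2.964 kg = 111.2 Wh/kg

111.2 Wh/kg


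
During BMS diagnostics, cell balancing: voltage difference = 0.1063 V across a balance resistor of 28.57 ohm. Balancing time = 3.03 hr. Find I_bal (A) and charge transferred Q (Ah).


First, Ohm's law: I_bal = 0.1063 V / 28.57 ohm = 0.0037207 A
Then Q = I * t = 0.0037207 A * 3.03 hr = 0.01127 Ah

I=0.0037207 A, Q=0.01127 Ah


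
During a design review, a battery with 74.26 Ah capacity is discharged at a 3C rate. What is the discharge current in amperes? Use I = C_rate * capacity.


At 3C: I = 3 * 74.26 Ah = 222.78 A

222.78 A


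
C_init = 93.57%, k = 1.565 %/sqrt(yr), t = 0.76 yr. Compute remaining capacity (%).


Step 1: sqrt(0.76 yr) = 0.87178
Step 2: drop = 1.565 * 0.87178 = 1.3643
Step 3: C_final = 93.57 - 1.3643 = 92.21%

92.21%


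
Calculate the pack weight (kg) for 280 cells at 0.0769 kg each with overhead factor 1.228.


m_pack = n * m_cell * overhead = 280 * 0.0769 * 1.228 = 26.44 kg

26.44 kg


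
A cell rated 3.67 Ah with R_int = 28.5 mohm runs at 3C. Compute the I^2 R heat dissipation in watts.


Convert: R = 28.5 mohm = 0.0285 ohm
Step 1: I = C_rate * capacity = 3 * 3.67 = 11.01 A
Step 2: Q = I^2 * R = 11.01^2 * 0.0285 = 121.22 * 0.0285 = 3.455 W

3.455 W


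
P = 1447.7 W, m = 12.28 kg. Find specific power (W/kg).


SP = P / m = 1447.7 / 12.28 = 117.9 W/kg

117.9 W/kg


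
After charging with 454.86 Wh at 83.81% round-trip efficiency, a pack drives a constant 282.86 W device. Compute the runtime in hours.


Step 1: E_discharge = eta/100 * E_charge = 83.81/100 * 454.86 = 381.22 Wh
Step 2: t = E_discharge / P = 381.22 / 282.86 = 1.348 hr

1.348 hr


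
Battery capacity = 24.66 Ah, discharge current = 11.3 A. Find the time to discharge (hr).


Runtime = 24.66 Ah / 11.3 A = 2.182 hr

2.182 hr


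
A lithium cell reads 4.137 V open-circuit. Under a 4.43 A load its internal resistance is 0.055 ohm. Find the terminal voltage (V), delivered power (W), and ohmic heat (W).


Step 1: V_terminal = OCV - I*R = 4.137 - 4.43 * 0.055 = 3.8934 V
Step 2: P_out = V_terminal * I = 3.8934 * 4.43 = 17.25 W
Step 3: Q = I^2 * R = 4.43^2 * 0.055 = 1.079 W

V=3.8934 V, P=17.25 W, Q=1.079 W


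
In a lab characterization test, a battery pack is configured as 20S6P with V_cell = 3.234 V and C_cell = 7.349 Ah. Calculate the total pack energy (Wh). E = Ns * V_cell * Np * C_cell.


E = Ns * Vcell * Np * Ccell = 20 * 3.234 * 6 * 7.349 = 2852 Wh

2852 Wh


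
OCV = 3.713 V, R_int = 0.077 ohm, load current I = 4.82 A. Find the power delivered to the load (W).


Step 1: V_terminal = OCV - I*R = 3.713 - 4.82 * 0.077 = 3.3419 V
Step 2: P_out = V_terminal * I = 3.3419 * 4.82 = 16.11 W

16.11 W


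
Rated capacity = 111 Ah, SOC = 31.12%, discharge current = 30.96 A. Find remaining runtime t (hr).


Step 1: remaining = SOC/100 * C_total = 31.12/100 * 111 = 34.543 Ah
Step 2: t = remaining / I = 34.543 / 30.96 = 1.116 hr

1.116 hr


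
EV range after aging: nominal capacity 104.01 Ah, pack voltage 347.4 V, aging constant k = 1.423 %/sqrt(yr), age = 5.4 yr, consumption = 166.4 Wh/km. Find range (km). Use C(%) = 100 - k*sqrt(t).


Step 1: capacity retention = 100 - 1.423 * sqrt(5.4) = 100 - 1.423 * 2.3238 = 96.693%
Step 2: C_now = 104.01 * 96.693/100 = 100.57 Ah
Step 3: E_pack = V * C_now = 347.4 * 100.57 = 34938 Wh
Step 4: range = E_pack / consumption = 34938 / 166.4 = 210.0 km

210.0 km


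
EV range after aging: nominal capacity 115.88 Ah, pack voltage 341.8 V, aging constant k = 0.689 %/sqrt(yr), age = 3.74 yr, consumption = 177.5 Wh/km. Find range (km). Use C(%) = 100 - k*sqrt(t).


Step 1: capacity retention = 100 - 0.689 * sqrt(3.74) = 100 - 0.689 * 1.9339 = 98.668%
Step 2: C_now = 115.88 * 98.668/100 = 114.34 Ah
Step 3: E_pack = V * C_now = 341.8 * 114.34 = 39081 Wh
Step 4: range = E_pack / consumption = 39081 / 177.5 = 220.2 km

220.2 km


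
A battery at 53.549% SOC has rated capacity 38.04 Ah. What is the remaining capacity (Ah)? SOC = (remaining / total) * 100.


remaining = SOC / 100 * total = 53.549 / 100 * 38.04 = 20.37 Ah

20.37 Ah


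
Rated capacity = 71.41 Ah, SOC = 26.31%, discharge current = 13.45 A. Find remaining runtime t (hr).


Step 1: remaining = SOC/100 * C_total = 26.31/100 * 71.41 = 18.788 Ah
Step 2: t = remaining / I = 18.788 / 13.45 = 1.397 hr

1.397 hr


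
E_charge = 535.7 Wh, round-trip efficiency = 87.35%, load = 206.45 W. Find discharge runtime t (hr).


Step 1: E_discharge = eta/100 * E_charge = 87.35/100 * 535.7 = 467.93 Wh
Step 2: t = E_discharge / P = 467.93 / 206.45 = 2.267 hr

2.267 hr


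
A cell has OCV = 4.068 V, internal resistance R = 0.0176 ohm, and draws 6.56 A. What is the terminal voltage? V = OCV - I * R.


IR drop = 6.56 * 0.0176 = 0.11546 V
V = 4.068 - 0.11546 = 3.953 V

3.953 V


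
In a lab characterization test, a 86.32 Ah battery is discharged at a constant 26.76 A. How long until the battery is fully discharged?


t = capacity / current = 86.32 / 26.76 = 3.226 hr

3.226 hr


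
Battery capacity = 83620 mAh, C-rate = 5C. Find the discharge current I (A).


Convert: capacity = 83620 mAh = 83.62 Ah
At 5C: I = 5 * 83.62 Ah = 418.1 A

418.1 A


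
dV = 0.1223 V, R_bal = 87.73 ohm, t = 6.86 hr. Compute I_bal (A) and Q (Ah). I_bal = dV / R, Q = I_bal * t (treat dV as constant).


I_bal = dV / R = 0.1223 / 87.73 = 0.001394 A
Q = I_bal * t = 0.001394 * 6.86 = 0.009563 Ah

I=0.001394 A, Q=0.009563 Ah


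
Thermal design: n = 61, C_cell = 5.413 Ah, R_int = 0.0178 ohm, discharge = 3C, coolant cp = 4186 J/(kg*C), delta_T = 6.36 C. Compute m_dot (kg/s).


Step 1: I = 3 * 5.413 = 16.239 A
Step 2: Q_cell = I^2 * R = 16.239^2 * 0.0178 = 4.694 W
Step 3: Q_total = 61 * 4.694 = 286.33 W
Step 4: m_dot = Q_total / (cp * dT) = 286.33 / (4186 * 6.36) = 0.01076 kg/s

0.01076 kg/s


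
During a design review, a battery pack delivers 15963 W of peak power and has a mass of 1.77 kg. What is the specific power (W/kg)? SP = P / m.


SP = P / m = 15963 / 1.77 = 9019 W/kg

9019 W/kg


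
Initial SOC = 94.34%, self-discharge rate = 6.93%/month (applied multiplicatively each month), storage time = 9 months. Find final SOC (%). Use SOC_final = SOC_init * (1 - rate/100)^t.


decay = (1 - 6.93/100)^9 = 0.52395
SOC_final = 94.34 * 0.52395 = 49.43%

49.43%


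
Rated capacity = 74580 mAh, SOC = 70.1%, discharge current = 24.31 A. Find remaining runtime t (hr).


Convert: C_total = 74580 mAh = 74.58 Ah
Step 1: remaining = SOC/100 * C_total = 70.1/100 * 74.58 = 52.281 Ah
Step 2: t = remaining / I = 52.281 / 24.31 = 2.151 hr

2.151 hr


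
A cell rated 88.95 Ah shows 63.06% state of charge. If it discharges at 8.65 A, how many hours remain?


Step 1: remaining = SOC/100 * C_total = 63.06/100 * 88.95 = 56.092 Ah
Step 2: t = remaining / I = 56.092 / 8.65 = 6.485 hr

6.485 hr


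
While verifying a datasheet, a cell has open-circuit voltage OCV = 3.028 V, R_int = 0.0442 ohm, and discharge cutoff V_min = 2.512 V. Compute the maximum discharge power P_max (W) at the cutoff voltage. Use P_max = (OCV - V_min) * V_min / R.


dV = OCV - V_min = 0.516 V (so I_max = dV / R)
P_max = dV * V_min / R = 0.516 * 2.512 / 0.0442 = 29.33 W

29.33 W


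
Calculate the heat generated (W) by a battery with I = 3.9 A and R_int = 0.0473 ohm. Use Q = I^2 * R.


I^2 = 15.21
Q = 15.21 * 0.0473 = 0.7194 W

0.7194 W


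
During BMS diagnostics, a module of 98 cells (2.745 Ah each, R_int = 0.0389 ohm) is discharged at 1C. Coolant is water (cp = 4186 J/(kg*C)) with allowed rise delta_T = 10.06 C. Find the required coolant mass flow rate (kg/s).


Step 1: I = 1 * 2.745 = 2.745 A
Step 2: Q_cell = I^2 * R = 2.745^2 * 0.0389 = 0.29311 W
Step 3: Q_total = 98 * 0.29311 = 28.725 W
Step 4: m_dot = Q_total / (cp * dT) = 28.725 / (4186 * 10.06) = 6.821e-04 kg/s

6.821e-04 kg/s


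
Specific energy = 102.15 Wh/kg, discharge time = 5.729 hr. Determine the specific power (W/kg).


Specific power = 102.15 Wh/kg / 5.729 hr = 17.83 W/kg

17.83 W/kg


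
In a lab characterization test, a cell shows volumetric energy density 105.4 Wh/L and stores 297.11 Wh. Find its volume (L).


V = E / ED = 297.11 / 105.4 = 2.819 L

2.819 L


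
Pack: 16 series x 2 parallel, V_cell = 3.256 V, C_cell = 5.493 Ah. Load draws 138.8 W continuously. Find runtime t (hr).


Step 1: E_pack = Ns * V_cell * Np * C_cell = 16 * 3.256 * 2 * 5.493 = 572.33 Wh
Step 2: t = E_pack / P = 572.33 / 138.8 = 4.123 hr

4.123 hr


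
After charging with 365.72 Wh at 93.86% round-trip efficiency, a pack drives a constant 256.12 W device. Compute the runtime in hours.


Step 1: E_discharge = eta/100 * E_charge = 93.86/100 * 365.72 = 343.26 Wh
Step 2: t = E_discharge / P = 343.26 / 256.12 = 1.340 hr

1.340 hr


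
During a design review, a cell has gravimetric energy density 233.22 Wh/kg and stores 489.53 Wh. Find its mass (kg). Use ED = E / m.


m = E / ED = 489.53 / 233.22 = 2.099 kg

2.099 kg


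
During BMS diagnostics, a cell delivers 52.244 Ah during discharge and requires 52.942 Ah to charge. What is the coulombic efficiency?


Coulombic efficiency = 52.244/52.942 * 100% = 98.68%

98.68%


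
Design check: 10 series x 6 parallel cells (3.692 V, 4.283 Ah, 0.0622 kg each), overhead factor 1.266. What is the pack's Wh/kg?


Step 1: V_pack = 10 * 3.692 = 36.92 V
Step 2: C_pack = 6 * 4.283 = 25.698 Ah
Step 3: E_pack = V_pack * C_pack = 36.92 * 25.698 = 948.77 Wh
Step 4: m_pack = 10 * 6 * 0.0622 * 1.266 = 4.7247 kg
Step 5: ED = E_pack / m_pack = 948.77 / 4.7247 = 200.8 Wh/kg

200.8 Wh/kg


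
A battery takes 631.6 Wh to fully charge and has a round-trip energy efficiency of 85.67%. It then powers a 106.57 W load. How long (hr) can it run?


Step 1: E_discharge = eta/100 * E_charge = 85.67/100 * 631.6 = 541.09 Wh
Step 2: t = E_discharge / P = 541.09 / 106.57 = 5.077 hr

5.077 hr


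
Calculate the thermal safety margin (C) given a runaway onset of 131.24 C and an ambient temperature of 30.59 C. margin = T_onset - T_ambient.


Safety margin = 131.24 C - 30.59 C = 100.65 C

100.65 C


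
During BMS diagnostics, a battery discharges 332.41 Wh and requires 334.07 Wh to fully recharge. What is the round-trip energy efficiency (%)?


eta_e = E_dis / E_chg * 100 = 332.41 / 334.07 * 100 = 99.50%

99.50%


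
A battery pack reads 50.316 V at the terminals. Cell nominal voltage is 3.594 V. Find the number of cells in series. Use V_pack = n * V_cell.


n = V_pack / V_cell = 50.316 / 3.594 = 14

14


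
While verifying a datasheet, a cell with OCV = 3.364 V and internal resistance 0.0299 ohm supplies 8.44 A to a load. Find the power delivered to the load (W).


Step 1: V_terminal = OCV - I*R = 3.364 - 8.44 * 0.0299 = 3.1116 V
Step 2: P_out = V_terminal * I = 3.1116 * 8.44 = 26.26 W

26.26 W


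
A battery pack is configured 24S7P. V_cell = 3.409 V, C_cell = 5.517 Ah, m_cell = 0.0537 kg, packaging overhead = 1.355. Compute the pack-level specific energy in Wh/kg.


Step 1: V_pack = 24 * 3.409 = 81.816 V
Step 2: C_pack = 7 * 5.517 = 38.619 Ah
Step 3: E_pack = V_pack * C_pack = 81.816 * 38.619 = 3159.7 Wh
Step 4: m_pack = 24 * 7 * 0.0537 * 1.355 = 12.224 kg
Step 5: ED = E_pack / m_pack = 3159.7 / 12.224 = 258.5 Wh/kg

258.5 Wh/kg


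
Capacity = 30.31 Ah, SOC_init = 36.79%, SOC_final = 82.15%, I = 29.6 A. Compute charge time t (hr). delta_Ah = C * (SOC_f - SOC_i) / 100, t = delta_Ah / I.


delta_Ah = 30.31 * (82.15 - 36.79) / 100 = 13.749 Ah
t = delta_Ah / I = 13.749 / 29.6 = 0.4645 hr

0.4645 hr


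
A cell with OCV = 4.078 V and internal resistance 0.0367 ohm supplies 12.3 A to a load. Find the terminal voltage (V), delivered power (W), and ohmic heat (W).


Step 1: V_terminal = OCV - I*R = 4.078 - 12.3 * 0.0367 = 3.6266 V
Step 2: P_out = V_terminal * I = 3.6266 * 12.3 = 44.61 W
Step 3: Q = I^2 * R = 12.3^2 * 0.0367 = 5.552 W

V=3.6266 V, P=44.61 W, Q=5.552 W


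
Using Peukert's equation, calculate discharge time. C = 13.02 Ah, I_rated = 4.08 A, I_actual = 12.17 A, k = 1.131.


t_rated = C / I_rated = 13.02 / 4.08 = 3.1912 hr
(I_rated/I)^k = (0.33525)^1.131 = 0.29053
t = t_rated * (I_rated/I)^k = 3.1912 * 0.29053 = 0.9271 hr

0.9271 hr


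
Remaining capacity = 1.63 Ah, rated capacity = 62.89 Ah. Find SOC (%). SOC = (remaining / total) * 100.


SOC% = 1.63 / 62.89 * 100 = 2.592%

2.592%


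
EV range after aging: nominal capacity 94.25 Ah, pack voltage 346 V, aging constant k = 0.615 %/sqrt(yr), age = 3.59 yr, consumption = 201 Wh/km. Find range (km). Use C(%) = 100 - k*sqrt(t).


Step 1: capacity retention = 100 - 0.615 * sqrt(3.59) = 100 - 0.615 * 1.8947 = 98.835%
Step 2: C_now = 94.25 * 98.835/100 = 93.152 Ah
Step 3: E_pack = V * C_now = 346 * 93.152 = 32231 Wh
Step 4: range = E_pack / consumption = 32231 / 201 = 160.4 km

160.4 km


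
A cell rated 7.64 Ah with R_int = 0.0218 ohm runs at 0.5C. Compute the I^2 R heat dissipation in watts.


Step 1: I = C_rate * capacity = 0.5 * 7.64 = 3.82 A
Step 2: Q = I^2 * R = 3.82^2 * 0.0218 = 14.592 * 0.0218 = 0.3181 W

0.3181 W


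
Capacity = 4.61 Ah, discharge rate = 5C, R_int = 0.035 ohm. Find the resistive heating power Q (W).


Step 1: I = C_rate * capacity = 5 * 4.61 = 23.05 A
Step 2: Q = I^2 * R = 23.05^2 * 0.035 = 531.3 * 0.035 = 18.60 W

18.60 W


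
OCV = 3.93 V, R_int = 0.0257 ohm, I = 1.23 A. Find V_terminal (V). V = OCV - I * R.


V = OCV - I*R = 3.93 - 1.23 * 0.0257 = 3.898 V

3.898 V


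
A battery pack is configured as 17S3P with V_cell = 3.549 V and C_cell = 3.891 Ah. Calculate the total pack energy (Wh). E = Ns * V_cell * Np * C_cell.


V_pack = 17 * 3.549 = 60.333 V
C_pack = 3 * 3.891 = 11.673 Ah
E = V_pack * C_pack = 60.333 * 11.673 = 704.3 Wh

704.3 Wh


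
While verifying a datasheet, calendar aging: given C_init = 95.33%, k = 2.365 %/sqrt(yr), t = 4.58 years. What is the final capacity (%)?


sqrt(t) = sqrt(4.58) = 2.1401
C_final = 95.33 - 2.365 * 2.1401 = 90.27%

90.27%


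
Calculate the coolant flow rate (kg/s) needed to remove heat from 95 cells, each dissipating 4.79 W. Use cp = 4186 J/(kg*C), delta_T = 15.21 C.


Step 1: Total heat Q = 95 * 4.79 W = 455.05 W
Step 2: denom = cp * dT = 4186 * 15.21 = 63669
Step 3: m_dot = 455.05 / 63669 = 0.007147 kg/s

0.007147 kg/s


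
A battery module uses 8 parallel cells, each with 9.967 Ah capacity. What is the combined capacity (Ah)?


C_total = 8 * 9.967 = 79.736 Ah

79.736 Ah


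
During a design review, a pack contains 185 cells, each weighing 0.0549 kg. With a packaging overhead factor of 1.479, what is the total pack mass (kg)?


Cell mass sum = 185 * 0.0549 = 10.157 kg
With overhead 1.479: m_pack = 10.157 * 1.479 = 15.02 kg

15.02 kg


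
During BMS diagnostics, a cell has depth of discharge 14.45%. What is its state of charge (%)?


SOC = 100 - DOD = 100 - 14.45 = 85.55%

85.55%


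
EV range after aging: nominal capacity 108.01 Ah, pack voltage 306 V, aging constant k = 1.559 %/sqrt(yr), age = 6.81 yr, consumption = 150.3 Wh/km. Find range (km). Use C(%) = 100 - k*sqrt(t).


Step 1: capacity retention = 100 - 1.559 * sqrt(6.81) = 100 - 1.559 * 2.6096 = 95.932%
Step 2: C_now = 108.01 * 95.932/100 = 103.62 Ah
Step 3: E_pack = V * C_now = 306 * 103.62 = 31708 Wh
Step 4: range = E_pack / consumption = 31708 / 150.3 = 211.0 km

211.0 km


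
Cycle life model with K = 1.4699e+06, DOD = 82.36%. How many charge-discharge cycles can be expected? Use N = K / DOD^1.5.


DOD^1.5 = 747.44
N = K / DOD^1.5 = 1.4699e+06 / 747.44 = 1967

1967 cycles


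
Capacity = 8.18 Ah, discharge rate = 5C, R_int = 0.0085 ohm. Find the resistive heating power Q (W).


Step 1: I = C_rate * capacity = 5 * 8.18 = 40.9 A
Step 2: Q = I^2 * R = 40.9^2 * 0.0085 = 1672.8 * 0.0085 = 14.22 W

14.22 W


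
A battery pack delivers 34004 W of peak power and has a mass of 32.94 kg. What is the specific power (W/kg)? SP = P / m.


Specific power = 34004 W / 32.94 kg = 1032 W/kg

1032 W/kg


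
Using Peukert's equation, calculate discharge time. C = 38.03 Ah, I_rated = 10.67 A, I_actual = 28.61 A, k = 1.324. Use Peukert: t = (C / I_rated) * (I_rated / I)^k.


Step 1: t_rated = C / I_rated = 38.03 / 10.67 = 3.5642 hr
Step 2: ratio = 10.67 / 28.61 = 0.37295
Step 3: ratio^k = 0.37295^1.324 = 0.27094
Step 4: t = t_rated * ratio^k = 3.5642 * 0.27094 = 0.9657 hr

0.9657 hr


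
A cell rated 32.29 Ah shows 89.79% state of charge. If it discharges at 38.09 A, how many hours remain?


Step 1: remaining = SOC/100 * C_total = 89.79/100 * 32.29 = 28.993 Ah
Step 2: t = remaining / I = 28.993 / 38.09 = 0.7612 hr

0.7612 hr


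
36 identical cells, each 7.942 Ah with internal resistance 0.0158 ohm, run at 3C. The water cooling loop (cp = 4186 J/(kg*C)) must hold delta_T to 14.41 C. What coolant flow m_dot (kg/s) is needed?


Step 1: I = 3 * 7.942 = 23.826 A
Step 2: Q_cell = I^2 * R = 23.826^2 * 0.0158 = 8.9693 W
Step 3: Q_total = 36 * 8.9693 = 322.89 W
Step 4: m_dot = Q_total / (cp * dT) = 322.89 / (4186 * 14.41) = 0.005353 kg/s

0.005353 kg/s


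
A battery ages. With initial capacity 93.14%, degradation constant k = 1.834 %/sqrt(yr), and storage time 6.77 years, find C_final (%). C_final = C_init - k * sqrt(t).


Step 1: sqrt(6.77 yr) = 2.6019
Step 2: drop = 1.834 * 2.6019 = 4.7719
Step 3: C_final = 93.14 - 4.7719 = 88.37%

88.37%


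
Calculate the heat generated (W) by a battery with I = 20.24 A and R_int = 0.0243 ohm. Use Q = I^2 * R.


Q = I^2 * R = 20.24^2 * 0.0243 = 9.955 W

9.955 W


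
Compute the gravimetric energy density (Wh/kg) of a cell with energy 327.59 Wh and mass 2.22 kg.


ED = E / m = 327.59 / 2.22 = 147.6 Wh/kg

147.6 Wh/kg


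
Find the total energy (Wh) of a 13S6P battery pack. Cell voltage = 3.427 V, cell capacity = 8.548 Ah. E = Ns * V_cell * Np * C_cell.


V_pack = 13 * 3.427 = 44.551 V
C_pack = 6 * 8.548 = 51.288 Ah
E = V_pack * C_pack = 44.551 * 51.288 = 2285 Wh

2285 Wh


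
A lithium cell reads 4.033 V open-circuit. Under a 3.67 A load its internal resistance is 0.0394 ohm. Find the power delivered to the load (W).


Step 1: V_terminal = OCV - I*R = 4.033 - 3.67 * 0.0394 = 3.8884 V
Step 2: P_out = V_terminal * I = 3.8884 * 3.67 = 14.27 W

14.27 W


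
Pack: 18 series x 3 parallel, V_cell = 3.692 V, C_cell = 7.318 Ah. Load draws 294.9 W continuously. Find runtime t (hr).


Step 1: E_pack = Ns * V_cell * Np * C_cell = 18 * 3.692 * 3 * 7.318 = 1459 Wh
Step 2: t = E_pack / P = 1459 / 294.9 = 4.947 hr

4.947 hr


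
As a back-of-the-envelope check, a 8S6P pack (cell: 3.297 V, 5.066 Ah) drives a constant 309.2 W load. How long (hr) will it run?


Step 1: E_pack = Ns * V_cell * Np * C_cell = 8 * 3.297 * 6 * 5.066 = 801.72 Wh
Step 2: t = E_pack / P = 801.72 / 309.2 = 2.593 hr

2.593 hr


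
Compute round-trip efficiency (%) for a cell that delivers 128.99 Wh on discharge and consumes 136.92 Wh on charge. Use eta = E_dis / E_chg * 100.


Round-trip efficiency = 128.99/136.92 * 100% = 94.21%

94.21%


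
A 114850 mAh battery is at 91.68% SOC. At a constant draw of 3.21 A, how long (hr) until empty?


Convert: C_total = 114850 mAh = 114.85 Ah
Step 1: remaining = SOC/100 * C_total = 91.68/100 * 114.85 = 105.29 Ah
Step 2: t = remaining / I = 105.29 / 3.21 = 32.80 hr

32.80 hr


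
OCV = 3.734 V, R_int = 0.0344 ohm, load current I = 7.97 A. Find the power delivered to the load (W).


Step 1: V_terminal = OCV - I*R = 3.734 - 7.97 * 0.0344 = 3.4598 V
Step 2: P_out = V_terminal * I = 3.4598 * 7.97 = 27.57 W

27.57 W


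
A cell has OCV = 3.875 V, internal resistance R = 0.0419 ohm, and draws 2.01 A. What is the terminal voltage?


V = OCV - I*R = 3.875 - 2.01 * 0.0419 = 3.791 V

3.791 V


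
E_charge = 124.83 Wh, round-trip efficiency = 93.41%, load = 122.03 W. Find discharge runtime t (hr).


Step 1: E_discharge = eta/100 * E_charge = 93.41/100 * 124.83 = 116.6 Wh
Step 2: t = E_discharge / P = 116.6 / 122.03 = 0.9555 hr

0.9555 hr


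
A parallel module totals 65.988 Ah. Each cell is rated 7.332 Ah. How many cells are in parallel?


n = C_total / C_cell = 65.988 / 7.332 = 9

9


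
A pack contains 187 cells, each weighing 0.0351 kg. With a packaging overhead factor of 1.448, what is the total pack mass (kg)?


m_pack = n * m_cell * overhead = 187 * 0.0351 * 1.448 = 9.504 kg

9.504 kg


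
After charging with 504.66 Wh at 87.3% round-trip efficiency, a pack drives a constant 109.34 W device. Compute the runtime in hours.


Step 1: E_discharge = eta/100 * E_charge = 87.3/100 * 504.66 = 440.57 Wh
Step 2: t = E_discharge / P = 440.57 / 109.34 = 4.029 hr

4.029 hr


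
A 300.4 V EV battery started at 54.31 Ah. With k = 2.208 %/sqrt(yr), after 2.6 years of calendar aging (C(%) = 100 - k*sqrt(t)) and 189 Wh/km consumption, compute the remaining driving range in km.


Step 1: capacity retention = 100 - 2.208 * sqrt(2.6) = 100 - 2.208 * 1.6125 = 96.44%
Step 2: C_now = 54.31 * 96.44/100 = 52.377 Ah
Step 3: E_pack = V * C_now = 300.4 * 52.377 = 15734 Wh
Step 4: range = E_pack / consumption = 15734 / 189 = 83.25 km

83.25 km


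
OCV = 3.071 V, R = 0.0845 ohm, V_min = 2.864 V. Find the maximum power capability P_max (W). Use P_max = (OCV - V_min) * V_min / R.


dV = OCV - V_min = 0.207 V (so I_max = dV / R)
P_max = dV * V_min / R = 0.207 * 2.864 / 0.0845 = 7.016 W

7.016 W


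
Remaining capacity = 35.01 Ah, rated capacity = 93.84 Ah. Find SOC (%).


SOC = (remaining / total) * 100 = (35.01 / 93.84) * 100 = 37.31%

37.31%


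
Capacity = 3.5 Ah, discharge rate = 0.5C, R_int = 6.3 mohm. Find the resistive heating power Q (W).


Convert: R = 6.3 mohm = 0.0063 ohm
Step 1: I = C_rate * capacity = 0.5 * 3.5 = 1.75 A
Step 2: Q = I^2 * R = 1.75^2 * 0.0063 = 3.0625 * 0.0063 = 0.01929 W

0.01929 W


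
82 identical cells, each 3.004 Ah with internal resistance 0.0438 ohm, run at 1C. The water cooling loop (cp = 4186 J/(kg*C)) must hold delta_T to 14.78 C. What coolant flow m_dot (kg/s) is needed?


Step 1: I = 1 * 3.004 = 3.004 A
Step 2: Q_cell = I^2 * R = 3.004^2 * 0.0438 = 0.39525 W
Step 3: Q_total = 82 * 0.39525 = 32.411 W
Step 4: m_dot = Q_total / (cp * dT) = 32.411 / (4186 * 14.78) = 5.239e-04 kg/s

5.239e-04 kg/s


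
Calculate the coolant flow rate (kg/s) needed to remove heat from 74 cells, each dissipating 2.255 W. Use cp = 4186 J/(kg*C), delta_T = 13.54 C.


Step 1: Total heat Q = 74 * 2.255 W = 166.87 W
Step 2: denom = cp * dT = 4186 * 13.54 = 56678
Step 3: m_dot = 166.87 / 56678 = 0.002944 kg/s

0.002944 kg/s


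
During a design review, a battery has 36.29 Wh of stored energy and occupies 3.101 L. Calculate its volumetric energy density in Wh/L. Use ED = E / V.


Volumetric ED = 36.29 Wh / 3.101 L = 11.70 Wh/L

11.70 Wh/L


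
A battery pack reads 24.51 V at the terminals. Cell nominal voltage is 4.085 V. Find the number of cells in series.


Rearranging: n = V_pack / V_cell = 24.51 / 4.085 = 6 cells

6


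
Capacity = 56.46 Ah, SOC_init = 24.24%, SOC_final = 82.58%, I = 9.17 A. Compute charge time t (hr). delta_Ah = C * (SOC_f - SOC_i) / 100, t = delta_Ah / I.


Step 1: dSOC = 82.58% - 24.24% = 58.34%
Step 2: delta_Ah = 56.46 * 58.34 / 100 = 32.939 Ah
Step 3: t = 32.939 / 9.17 = 3.592 hr

3.592 hr


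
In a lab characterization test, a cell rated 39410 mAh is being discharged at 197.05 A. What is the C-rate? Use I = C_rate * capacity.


Convert: capacity = 39410 mAh = 39.41 Ah
Rearranging: C_rate = 197.05 / 39.41 = 5C

5C


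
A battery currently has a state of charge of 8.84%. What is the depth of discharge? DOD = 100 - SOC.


Complement of SOC: DOD = 100% - 8.84% = 91.16%

91.16%


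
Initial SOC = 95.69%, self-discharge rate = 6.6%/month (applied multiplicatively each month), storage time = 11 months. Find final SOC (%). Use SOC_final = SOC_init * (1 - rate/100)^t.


Monthly retention factor = 1 - 6.6/100 = 0.934
Over 11 months: factor^11 = 0.47186
SOC_final = 95.69 * 0.47186 = 45.15%

45.15%


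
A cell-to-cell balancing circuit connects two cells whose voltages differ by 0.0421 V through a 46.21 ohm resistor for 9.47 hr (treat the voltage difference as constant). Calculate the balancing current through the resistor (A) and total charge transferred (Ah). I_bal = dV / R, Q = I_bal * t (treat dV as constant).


I_bal = dV / R = 0.0421 / 46.21 = 9.1106e-04 A
Q = I_bal * t = 9.1106e-04 * 9.47 = 0.008628 Ah

I=9.1106e-04 A, Q=0.008628 Ah
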